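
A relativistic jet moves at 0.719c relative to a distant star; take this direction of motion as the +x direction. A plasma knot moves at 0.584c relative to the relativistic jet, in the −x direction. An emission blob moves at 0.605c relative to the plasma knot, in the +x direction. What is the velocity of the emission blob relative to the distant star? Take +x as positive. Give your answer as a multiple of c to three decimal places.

Apply u = (u' + v)/(1 + u'v/c²) successively, working outward toward the distant star.
Start: velocity of the relativistic jet relative to the distant star = 0.7190c.
Compose with the plasma knot (u' = -0.584 in the relativistic jet frame): u_1 = (-0.584 + 0.719) / (1 + (-0.584)·0.719) = 0.1350/0.5801 = 0.2327.
Compose with the emission blob (u' = 0.605 in the plasma knot frame): u_2 = (0.605 + 0.233) / (1 + 0.605·0.233) = 0.8377/1.1408 = 0.7343.

+0.734c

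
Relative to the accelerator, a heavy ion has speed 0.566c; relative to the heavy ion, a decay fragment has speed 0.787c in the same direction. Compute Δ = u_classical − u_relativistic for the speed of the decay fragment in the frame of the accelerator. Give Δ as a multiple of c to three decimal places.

Galilean: u_cl = 0.787 + 0.566 = 1.3530.
Relativistic: u_rel = (0.787 + 0.566) / (1 + 0.787·0.566) = 1.3530/1.4454 = 0.9360.
Δ = 1.3530 − 0.9360 = 0.4170.
(The classical prediction exceeds c; the relativistic result does not.)

Δ = 0.417c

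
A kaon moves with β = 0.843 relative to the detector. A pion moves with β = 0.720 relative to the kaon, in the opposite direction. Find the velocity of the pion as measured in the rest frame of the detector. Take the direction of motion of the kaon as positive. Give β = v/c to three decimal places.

With v = 0.843 and u' = -0.720 (in units of c),
u = (u' + v)/(1 + u'v/c²):
u = (-0.720 + 0.843) / (1 + (-0.720)·0.843) = 0.1230/0.3930 = 0.3129

β = +0.313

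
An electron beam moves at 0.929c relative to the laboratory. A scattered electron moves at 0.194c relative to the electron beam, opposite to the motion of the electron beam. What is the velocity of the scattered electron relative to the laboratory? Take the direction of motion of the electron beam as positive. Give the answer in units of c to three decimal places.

+0.897c

With v = 0.929 and u' = -0.194 (in units of c),
u = (u' + v)/(1 + u'v/c²):
u = (-0.194 + 0.929) / (1 + (-0.194)·0.929) = 0.7350/0.8198 = 0.8966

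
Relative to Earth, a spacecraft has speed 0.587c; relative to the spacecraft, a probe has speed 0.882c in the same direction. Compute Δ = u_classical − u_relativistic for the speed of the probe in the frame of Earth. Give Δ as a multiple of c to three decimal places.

Δ = 0.501c

Galilean: u_cl = 0.882 + 0.587 = 1.4690.
Relativistic: u_rel = (0.882 + 0.587) / (1 + 0.882·0.587) = 1.4690/1.5177 = 0.9679.
Δ = 1.4690 − 0.9679 = 0.5011.
(The classical prediction exceeds c; the relativistic result does not.)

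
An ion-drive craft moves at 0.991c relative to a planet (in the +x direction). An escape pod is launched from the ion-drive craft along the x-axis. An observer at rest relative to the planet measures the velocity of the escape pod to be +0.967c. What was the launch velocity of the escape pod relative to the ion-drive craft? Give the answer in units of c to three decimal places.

-0.575c

Invert the composition law: u' = (u − v)/(1 − uv/c²).
u' = (0.967 − 0.991) / (1 − (0.967)(0.991)) = -0.0240/0.0417 = -0.5755.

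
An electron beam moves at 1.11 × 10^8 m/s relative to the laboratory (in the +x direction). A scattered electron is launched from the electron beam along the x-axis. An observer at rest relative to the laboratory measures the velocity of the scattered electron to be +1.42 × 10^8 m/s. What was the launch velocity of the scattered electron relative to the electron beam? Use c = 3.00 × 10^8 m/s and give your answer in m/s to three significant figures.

v = 0.370c, u = 0.473c.
Invert the composition law: u' = (u − v)/(1 − uv/c²).
u' = (0.473 − 0.370) / (1 − (0.473)(0.370)) = 0.1033/0.8249 = 0.1253.
u' = 0.1253 × 3.00 × 10^8 m/s.

+3.76 × 10^7 m/s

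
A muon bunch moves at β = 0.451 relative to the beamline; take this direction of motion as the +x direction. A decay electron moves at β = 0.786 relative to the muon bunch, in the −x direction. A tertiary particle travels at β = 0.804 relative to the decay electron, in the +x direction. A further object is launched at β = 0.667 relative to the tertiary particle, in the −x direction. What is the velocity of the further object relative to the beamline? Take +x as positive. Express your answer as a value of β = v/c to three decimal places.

Apply u = (u' + v)/(1 + u'v/c²) successively, working outward toward the beamline.
Start: velocity of the muon bunch relative to the beamline = 0.4510c.
Compose with the decay electron (u' = -0.786 in the muon bunch frame): u_1 = (-0.786 + 0.451) / (1 + (-0.786)·0.451) = -0.3350/0.6455 = -0.5190.
Compose with the tertiary particle (u' = 0.804 in the decay electron frame): u_2 = (0.804 + (-0.519)) / (1 + 0.804·(-0.519)) = 0.2850/0.5828 = 0.4891.
Compose with the further object (u' = -0.667 in the tertiary particle frame): u_3 = (-0.667 + 0.489) / (1 + (-0.667)·0.489) = -0.1779/0.6738 = -0.2640.

β = -0.264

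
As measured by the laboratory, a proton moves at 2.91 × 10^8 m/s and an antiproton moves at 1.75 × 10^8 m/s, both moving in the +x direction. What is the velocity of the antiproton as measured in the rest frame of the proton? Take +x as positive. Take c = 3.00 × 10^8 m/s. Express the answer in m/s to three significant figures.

β_A = 0.970, β_B = 0.583 (dividing each by c = 3.00 × 10^8 m/s).
Transform to A's frame with the inverse velocity-addition law: u' = (u − v)/(1 − uv/c²), taking u = β_B and v = β_A.
u' = (0.583 − 0.970) / (1 − (0.970)(0.583)) = -0.3867/0.4342 = -0.8906.
u' = -0.8906 × 3.00 × 10^8 m/s.

-2.67 × 10^8 m/s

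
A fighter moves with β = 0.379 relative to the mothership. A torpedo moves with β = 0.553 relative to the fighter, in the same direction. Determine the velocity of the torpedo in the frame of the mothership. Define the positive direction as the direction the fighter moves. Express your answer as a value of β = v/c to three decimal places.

With v = 0.379 and u' = 0.553 (in units of c),
u = (u' + v)/(1 + u'v/c²):
u = (0.553 + 0.379) / (1 + 0.553·0.379) = 0.9320/1.2096 = 0.7705
(Galilean addition would give +0.932c.)

β = 0.771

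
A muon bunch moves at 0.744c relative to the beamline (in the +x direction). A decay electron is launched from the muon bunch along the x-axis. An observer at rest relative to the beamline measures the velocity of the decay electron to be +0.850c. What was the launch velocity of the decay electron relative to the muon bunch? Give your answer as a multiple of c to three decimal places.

Invert the composition law: u' = (u − v)/(1 − uv/c²).
u' = (0.850 − 0.744) / (1 − (0.850)(0.744)) = 0.1060/0.3676 = 0.2884.

+0.288c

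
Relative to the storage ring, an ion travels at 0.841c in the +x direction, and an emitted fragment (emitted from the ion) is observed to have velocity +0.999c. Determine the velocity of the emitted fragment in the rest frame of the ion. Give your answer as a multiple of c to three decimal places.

Invert the composition law: u' = (u − v)/(1 − uv/c²).
u' = (0.999 − 0.841) / (1 − (0.999)(0.841)) = 0.1580/0.1598 = 0.9885.

+0.988c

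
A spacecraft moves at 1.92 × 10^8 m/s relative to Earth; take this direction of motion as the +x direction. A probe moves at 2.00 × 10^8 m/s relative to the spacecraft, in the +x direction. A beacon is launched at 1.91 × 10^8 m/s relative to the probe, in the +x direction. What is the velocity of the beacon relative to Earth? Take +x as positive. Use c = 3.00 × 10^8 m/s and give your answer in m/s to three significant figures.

2.94 × 10^8 m/s

Apply u = (u' + v)/(1 + u'v/c²) successively, working outward toward Earth.
(Dividing each given speed by c = 3.00 × 10^8 m/s to work in units of c.)
Start: velocity of the spacecraft relative to Earth = 0.6400c.
Compose with the probe (u' = 0.667 in the spacecraft frame): u_1 = (0.667 + 0.640) / (1 + 0.667·0.640) = 1.3067/1.4267 = 0.9159.
Compose with the beacon (u' = 0.637 in the probe frame): u_2 = (0.637 + 0.916) / (1 + 0.637·0.916) = 1.5526/1.5831 = 0.9807.
So u = 0.9807 × 3.00 × 10^8 m/s.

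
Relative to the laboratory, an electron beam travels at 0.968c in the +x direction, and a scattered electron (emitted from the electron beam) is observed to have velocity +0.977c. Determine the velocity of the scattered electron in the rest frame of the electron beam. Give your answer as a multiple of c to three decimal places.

+0.166c

Invert the composition law: u' = (u − v)/(1 − uv/c²).
u' = (0.977 − 0.968) / (1 − (0.977)(0.968)) = 0.0090/0.0543 = 0.1659.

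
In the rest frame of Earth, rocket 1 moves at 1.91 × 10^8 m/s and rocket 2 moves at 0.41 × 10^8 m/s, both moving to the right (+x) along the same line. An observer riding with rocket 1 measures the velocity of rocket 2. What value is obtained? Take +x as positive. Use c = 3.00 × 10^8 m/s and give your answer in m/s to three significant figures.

β_A = 0.637, β_B = 0.137 (dividing each by c = 3.00 × 10^8 m/s).
Transform to A's frame with the inverse velocity-addition law: u' = (u − v)/(1 − uv/c²), taking u = β_B and v = β_A.
u' = (0.137 − 0.637) / (1 − (0.637)(0.137)) = -0.5000/0.9130 = -0.5477.
u' = -0.5477 × 3.00 × 10^8 m/s.

-1.64 × 10^8 m/s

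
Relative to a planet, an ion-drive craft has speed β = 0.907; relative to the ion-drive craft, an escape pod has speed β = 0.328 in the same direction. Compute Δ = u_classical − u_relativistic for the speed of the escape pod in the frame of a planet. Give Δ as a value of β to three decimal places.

Galilean: u_cl = 0.328 + 0.907 = 1.2350.
Relativistic: u_rel = (0.328 + 0.907) / (1 + 0.328·0.907) = 1.2350/1.2975 = 0.9518.
Δ = 1.2350 − 0.9518 = 0.2832.
(The classical prediction exceeds c; the relativistic result does not.)

Δ = 0.283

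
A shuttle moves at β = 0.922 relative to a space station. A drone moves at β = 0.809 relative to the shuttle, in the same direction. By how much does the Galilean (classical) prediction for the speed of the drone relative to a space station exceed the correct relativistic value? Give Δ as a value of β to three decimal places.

Δ = 0.740

Galilean: u_cl = 0.809 + 0.922 = 1.7310.
Relativistic: u_rel = (0.809 + 0.922) / (1 + 0.809·0.922) = 1.7310/1.7459 = 0.9915.
Δ = 1.7310 − 0.9915 = 0.7395.
(The classical prediction exceeds c; the relativistic result does not.)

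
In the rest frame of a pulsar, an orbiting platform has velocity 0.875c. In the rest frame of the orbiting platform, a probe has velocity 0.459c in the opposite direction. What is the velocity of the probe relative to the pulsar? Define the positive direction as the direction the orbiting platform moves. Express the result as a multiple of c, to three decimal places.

+0.695c

With v = 0.875 and u' = -0.459 (in units of c),
u = (u' + v)/(1 + u'v/c²):
u = (-0.459 + 0.875) / (1 + (-0.459)·0.875) = 0.4160/0.5984 = 0.6952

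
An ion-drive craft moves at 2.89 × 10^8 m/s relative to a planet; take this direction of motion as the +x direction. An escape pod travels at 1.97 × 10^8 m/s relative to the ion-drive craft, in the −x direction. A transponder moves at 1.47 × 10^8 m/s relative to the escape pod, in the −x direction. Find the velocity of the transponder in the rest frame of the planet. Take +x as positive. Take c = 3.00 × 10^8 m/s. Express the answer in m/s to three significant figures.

Apply u = (u' + v)/(1 + u'v/c²) successively, working outward toward the planet.
(Dividing each given speed by c = 3.00 × 10^8 m/s to work in units of c.)
Start: velocity of the ion-drive craft relative to the planet = 0.9633c.
Compose with the escape pod (u' = -0.657 in the ion-drive craft frame): u_1 = (-0.657 + 0.963) / (1 + (-0.657)·0.963) = 0.3067/0.3674 = 0.8347.
Compose with the transponder (u' = -0.490 in the escape pod frame): u_2 = (-0.490 + 0.835) / (1 + (-0.490)·0.835) = 0.3447/0.5910 = 0.5832.
So u = 0.5832 × 3.00 × 10^8 m/s.

+1.75 × 10^8 m/s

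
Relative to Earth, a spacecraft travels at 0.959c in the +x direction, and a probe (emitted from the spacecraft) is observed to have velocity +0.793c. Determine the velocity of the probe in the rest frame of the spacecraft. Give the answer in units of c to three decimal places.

-0.693c

Invert the composition law: u' = (u − v)/(1 − uv/c²).
u' = (0.793 − 0.959) / (1 − (0.793)(0.959)) = -0.1660/0.2395 = -0.6931.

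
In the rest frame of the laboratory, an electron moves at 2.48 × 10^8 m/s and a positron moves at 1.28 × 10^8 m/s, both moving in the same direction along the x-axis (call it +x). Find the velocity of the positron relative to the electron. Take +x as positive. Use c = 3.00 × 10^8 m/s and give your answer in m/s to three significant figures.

-1.85 × 10^8 m/s

β_A = 0.827, β_B = 0.427 (dividing each by c = 3.00 × 10^8 m/s).
Transform to A's frame with the inverse velocity-addition law: u' = (u − v)/(1 − uv/c²), taking u = β_B and v = β_A.
u' = (0.427 − 0.827) / (1 − (0.827)(0.427)) = -0.4000/0.6473 = -0.6180.
u' = -0.6180 × 3.00 × 10^8 m/s.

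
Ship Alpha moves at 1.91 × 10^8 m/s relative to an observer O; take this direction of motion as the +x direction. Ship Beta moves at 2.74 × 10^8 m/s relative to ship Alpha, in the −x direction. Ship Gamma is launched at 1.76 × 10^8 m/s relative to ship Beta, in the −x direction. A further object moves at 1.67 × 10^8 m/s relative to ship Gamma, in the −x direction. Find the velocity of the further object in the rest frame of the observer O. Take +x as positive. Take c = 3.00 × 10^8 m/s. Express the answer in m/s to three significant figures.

Apply u = (u' + v)/(1 + u'v/c²) successively, working outward toward the observer O.
(Dividing each given speed by c = 3.00 × 10^8 m/s to work in units of c.)
Start: velocity of ship Alpha relative to the observer O = 0.6367c.
Compose with ship Beta (u' = -0.913 in ship Alpha frame): u_1 = (-0.913 + 0.637) / (1 + (-0.913)·0.637) = -0.2767/0.4185 = -0.6611.
Compose with ship Gamma (u' = -0.587 in ship Beta frame): u_2 = (-0.587 + (-0.661)) / (1 + (-0.587)·(-0.661)) = -1.2477/1.3878 = -0.8991.
Compose with the further object (u' = -0.557 in ship Gamma frame): u_3 = (-0.557 + (-0.899)) / (1 + (-0.557)·(-0.899)) = -1.4557/1.5005 = -0.9702.
So u = -0.9702 × 3.00 × 10^8 m/s.

-2.91 × 10^8 m/s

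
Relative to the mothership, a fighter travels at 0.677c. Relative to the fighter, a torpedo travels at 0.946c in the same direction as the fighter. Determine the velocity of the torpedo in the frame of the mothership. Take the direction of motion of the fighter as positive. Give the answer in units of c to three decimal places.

With v = 0.677 and u' = 0.946 (in units of c),
u = (u' + v)/(1 + u'v/c²):
u = (0.946 + 0.677) / (1 + 0.946·0.677) = 1.6230/1.6404 = 0.9894
(Galilean addition would give +1.623c, exceeding c.)

0.989c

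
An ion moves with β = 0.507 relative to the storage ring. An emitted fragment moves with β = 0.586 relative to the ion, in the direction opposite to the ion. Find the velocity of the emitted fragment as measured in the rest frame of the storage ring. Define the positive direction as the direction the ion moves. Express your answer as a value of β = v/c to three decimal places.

With v = 0.507 and u' = -0.586 (in units of c),
u = (u' + v)/(1 + u'v/c²):
u = (-0.586 + 0.507) / (1 + (-0.586)·0.507) = -0.0790/0.7029 = -0.1124

β = -0.112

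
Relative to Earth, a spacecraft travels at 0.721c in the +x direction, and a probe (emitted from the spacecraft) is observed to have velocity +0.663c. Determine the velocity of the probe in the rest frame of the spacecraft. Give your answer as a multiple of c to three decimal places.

Invert the composition law: u' = (u − v)/(1 − uv/c²).
u' = (0.663 − 0.721) / (1 − (0.663)(0.721)) = -0.0580/0.5220 = -0.1111.

-0.111c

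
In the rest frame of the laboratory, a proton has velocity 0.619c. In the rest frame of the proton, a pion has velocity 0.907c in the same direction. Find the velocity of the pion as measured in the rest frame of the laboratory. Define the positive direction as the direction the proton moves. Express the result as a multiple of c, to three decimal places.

With v = 0.619 and u' = 0.907 (in units of c),
u = (u' + v)/(1 + u'v/c²):
u = (0.907 + 0.619) / (1 + 0.907·0.619) = 1.5260/1.5614 = 0.9773

0.977c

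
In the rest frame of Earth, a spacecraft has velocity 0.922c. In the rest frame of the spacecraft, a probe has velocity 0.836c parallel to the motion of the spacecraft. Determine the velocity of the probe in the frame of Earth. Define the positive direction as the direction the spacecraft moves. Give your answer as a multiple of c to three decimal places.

0.993c

With v = 0.922 and u' = 0.836 (in units of c),
u = (u' + v)/(1 + u'v/c²):
u = (0.836 + 0.922) / (1 + 0.836·0.922) = 1.7580/1.7708 = 0.9928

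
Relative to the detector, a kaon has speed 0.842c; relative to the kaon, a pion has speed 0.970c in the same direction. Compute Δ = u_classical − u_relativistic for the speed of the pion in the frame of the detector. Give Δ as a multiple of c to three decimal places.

Galilean: u_cl = 0.970 + 0.842 = 1.8120.
Relativistic: u_rel = (0.970 + 0.842) / (1 + 0.970·0.842) = 1.8120/1.8167 = 0.9974.
Δ = 1.8120 − 0.9974 = 0.8146.
(The classical prediction exceeds c; the relativistic result does not.)

Δ = 0.815c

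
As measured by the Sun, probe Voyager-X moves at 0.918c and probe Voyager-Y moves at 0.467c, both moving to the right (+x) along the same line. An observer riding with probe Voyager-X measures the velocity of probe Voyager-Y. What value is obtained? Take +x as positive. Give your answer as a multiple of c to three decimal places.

β_A = 0.918, β_B = 0.467.
Transform to A's frame with the inverse velocity-addition law: u' = (u − v)/(1 − uv/c²), taking u = β_B and v = β_A.
u' = (0.467 − 0.918) / (1 − (0.918)(0.467)) = -0.4510/0.5713 = -0.7894.

-0.789c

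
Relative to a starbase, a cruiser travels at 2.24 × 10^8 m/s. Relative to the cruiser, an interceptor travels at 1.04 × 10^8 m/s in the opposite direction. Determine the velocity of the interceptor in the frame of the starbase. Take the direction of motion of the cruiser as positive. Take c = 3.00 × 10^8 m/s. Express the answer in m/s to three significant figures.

In units of c (dividing by 3.00 × 10^8 m/s): v = 0.747, u' = -0.347.
u = (u' + v)/(1 + u'v/c²):
u = (-0.347 + 0.747) / (1 + (-0.347)·0.747) = 0.4000/0.7412 = 0.5397
Converting back: u = 0.5397 × 3.00 × 10^8 m/s.

+1.62 × 10^8 m/s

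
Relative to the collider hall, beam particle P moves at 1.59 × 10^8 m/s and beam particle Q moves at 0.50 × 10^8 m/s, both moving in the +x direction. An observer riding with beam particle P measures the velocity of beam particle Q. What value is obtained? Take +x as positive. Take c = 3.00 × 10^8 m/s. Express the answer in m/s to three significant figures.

β_A = 0.530, β_B = 0.167 (dividing each by c = 3.00 × 10^8 m/s).
Transform to A's frame with the inverse velocity-addition law: u' = (u − v)/(1 − uv/c²), taking u = β_B and v = β_A.
u' = (0.167 − 0.530) / (1 − (0.530)(0.167)) = -0.3633/0.9117 = -0.3985.
u' = -0.3985 × 3.00 × 10^8 m/s.

-1.20 × 10^8 m/s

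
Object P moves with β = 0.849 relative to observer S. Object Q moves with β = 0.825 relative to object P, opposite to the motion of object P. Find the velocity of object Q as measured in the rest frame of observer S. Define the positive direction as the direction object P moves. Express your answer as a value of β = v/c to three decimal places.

With v = 0.849 and u' = -0.825 (in units of c),
u = (u' + v)/(1 + u'v/c²):
u = (-0.825 + 0.849) / (1 + (-0.825)·0.849) = 0.0240/0.2996 = 0.0801

β = +0.080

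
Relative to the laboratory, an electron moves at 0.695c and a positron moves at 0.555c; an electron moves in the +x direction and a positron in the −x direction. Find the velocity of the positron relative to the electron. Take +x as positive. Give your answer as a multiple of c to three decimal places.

β_A = 0.695, β_B = -0.555.
Transform to A's frame with the inverse velocity-addition law: u' = (u − v)/(1 − uv/c²), taking u = β_B and v = β_A.
u' = (-0.555 − 0.695) / (1 − (0.695)(-0.555)) = -1.2500/1.3857 = -0.9021.

-0.902c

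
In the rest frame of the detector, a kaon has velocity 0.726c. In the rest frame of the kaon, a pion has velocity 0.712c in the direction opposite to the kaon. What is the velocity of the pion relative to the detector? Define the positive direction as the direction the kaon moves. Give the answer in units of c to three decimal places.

+0.029c

With v = 0.726 and u' = -0.712 (in units of c),
u = (u' + v)/(1 + u'v/c²):
u = (-0.712 + 0.726) / (1 + (-0.712)·0.726) = 0.0140/0.4831 = 0.0290
(Galilean addition would give +0.014c.)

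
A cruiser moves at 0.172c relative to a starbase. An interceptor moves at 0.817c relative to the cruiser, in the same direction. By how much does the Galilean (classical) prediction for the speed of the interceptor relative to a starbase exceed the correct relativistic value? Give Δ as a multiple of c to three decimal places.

Galilean: u_cl = 0.817 + 0.172 = 0.9890.
Relativistic: u_rel = (0.817 + 0.172) / (1 + 0.817·0.172) = 0.9890/1.1405 = 0.8671.
Δ = 0.9890 − 0.8671 = 0.1219.

Δ = 0.122c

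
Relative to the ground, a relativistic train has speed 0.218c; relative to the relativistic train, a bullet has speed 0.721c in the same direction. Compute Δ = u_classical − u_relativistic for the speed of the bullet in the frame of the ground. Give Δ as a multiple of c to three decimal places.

Galilean: u_cl = 0.721 + 0.218 = 0.9390.
Relativistic: u_rel = (0.721 + 0.218) / (1 + 0.721·0.218) = 0.9390/1.1572 = 0.8115.
Δ = 0.9390 − 0.8115 = 0.1275.

Δ = 0.128c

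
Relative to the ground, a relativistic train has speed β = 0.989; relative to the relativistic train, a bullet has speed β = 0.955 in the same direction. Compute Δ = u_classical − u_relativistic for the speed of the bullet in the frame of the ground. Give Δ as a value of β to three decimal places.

Galilean: u_cl = 0.955 + 0.989 = 1.9440.
Relativistic: u_rel = (0.955 + 0.989) / (1 + 0.955·0.989) = 1.9440/1.9445 = 0.9997.
Δ = 1.9440 − 0.9997 = 0.9443.
(The classical prediction exceeds c; the relativistic result does not.)

Δ = 0.944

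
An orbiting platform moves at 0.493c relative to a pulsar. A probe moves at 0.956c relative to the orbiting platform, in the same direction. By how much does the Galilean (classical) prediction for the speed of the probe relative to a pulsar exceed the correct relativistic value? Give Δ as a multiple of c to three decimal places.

Galilean: u_cl = 0.956 + 0.493 = 1.4490.
Relativistic: u_rel = (0.956 + 0.493) / (1 + 0.956·0.493) = 1.4490/1.4713 = 0.9848.
Δ = 1.4490 − 0.9848 = 0.4642.
(The classical prediction exceeds c; the relativistic result does not.)

Δ = 0.464c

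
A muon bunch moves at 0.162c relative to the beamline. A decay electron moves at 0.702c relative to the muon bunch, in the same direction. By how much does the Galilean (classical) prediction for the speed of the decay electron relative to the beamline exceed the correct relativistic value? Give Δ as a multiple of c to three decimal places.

Galilean: u_cl = 0.702 + 0.162 = 0.8640.
Relativistic: u_rel = (0.702 + 0.162) / (1 + 0.702·0.162) = 0.8640/1.1137 = 0.7758.
Δ = 0.8640 − 0.7758 = 0.0882.

Δ = 0.088c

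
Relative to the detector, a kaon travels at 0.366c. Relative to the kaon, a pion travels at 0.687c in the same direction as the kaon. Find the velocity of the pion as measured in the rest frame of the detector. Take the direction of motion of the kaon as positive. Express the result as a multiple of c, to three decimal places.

With v = 0.366 and u' = 0.687 (in units of c),
u = (u' + v)/(1 + u'v/c²):
u = (0.687 + 0.366) / (1 + 0.687·0.366) = 1.0530/1.2514 = 0.8414

0.841c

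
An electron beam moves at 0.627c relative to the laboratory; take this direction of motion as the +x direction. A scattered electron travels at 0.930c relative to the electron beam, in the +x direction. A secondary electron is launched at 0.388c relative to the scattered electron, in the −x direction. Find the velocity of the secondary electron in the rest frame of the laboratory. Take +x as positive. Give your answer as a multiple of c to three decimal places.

Apply u = (u' + v)/(1 + u'v/c²) successively, working outward toward the laboratory.
Start: velocity of the electron beam relative to the laboratory = 0.6270c.
Compose with the scattered electron (u' = 0.930 in the electron beam frame): u_1 = (0.930 + 0.627) / (1 + 0.930·0.627) = 1.5570/1.5831 = 0.9835.
Compose with the secondary electron (u' = -0.388 in the scattered electron frame): u_2 = (-0.388 + 0.984) / (1 + (-0.388)·0.984) = 0.5955/0.6184 = 0.9630.

+0.963c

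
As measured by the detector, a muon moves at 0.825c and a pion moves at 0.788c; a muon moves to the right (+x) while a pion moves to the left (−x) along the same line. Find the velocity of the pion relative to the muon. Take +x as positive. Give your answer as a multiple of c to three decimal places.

β_A = 0.825, β_B = -0.788.
Transform to A's frame with the inverse velocity-addition law: u' = (u − v)/(1 − uv/c²), taking u = β_B and v = β_A.
u' = (-0.788 − 0.825) / (1 − (0.825)(-0.788)) = -1.6130/1.6501 = -0.9775.

-0.978c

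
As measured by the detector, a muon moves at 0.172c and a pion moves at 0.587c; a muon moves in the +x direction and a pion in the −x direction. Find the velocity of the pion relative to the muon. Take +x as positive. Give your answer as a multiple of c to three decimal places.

β_A = 0.172, β_B = -0.587.
Transform to A's frame with the inverse velocity-addition law: u' = (u − v)/(1 − uv/c²), taking u = β_B and v = β_A.
u' = (-0.587 − 0.172) / (1 − (0.172)(-0.587)) = -0.7590/1.1010 = -0.6894.

-0.689c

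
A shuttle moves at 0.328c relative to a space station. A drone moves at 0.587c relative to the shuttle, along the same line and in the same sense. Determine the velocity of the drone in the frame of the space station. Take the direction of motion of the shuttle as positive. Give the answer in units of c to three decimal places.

0.767c

With v = 0.328 and u' = 0.587 (in units of c),
u = (u' + v)/(1 + u'v/c²):
u = (0.587 + 0.328) / (1 + 0.587·0.328) = 0.9150/1.1925 = 0.7673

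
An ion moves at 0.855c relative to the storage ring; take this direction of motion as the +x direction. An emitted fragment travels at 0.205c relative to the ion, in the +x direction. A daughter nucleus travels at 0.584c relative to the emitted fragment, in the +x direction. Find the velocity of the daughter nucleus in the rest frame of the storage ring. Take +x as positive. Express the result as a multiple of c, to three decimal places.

0.973c

Apply u = (u' + v)/(1 + u'v/c²) successively, working outward toward the storage ring.
Start: velocity of the ion relative to the storage ring = 0.8550c.
Compose with the emitted fragment (u' = 0.205 in the ion frame): u_1 = (0.205 + 0.855) / (1 + 0.205·0.855) = 1.0600/1.1753 = 0.9019.
Compose with the daughter nucleus (u' = 0.584 in the emitted fragment frame): u_2 = (0.584 + 0.902) / (1 + 0.584·0.902) = 1.4859/1.5267 = 0.9733.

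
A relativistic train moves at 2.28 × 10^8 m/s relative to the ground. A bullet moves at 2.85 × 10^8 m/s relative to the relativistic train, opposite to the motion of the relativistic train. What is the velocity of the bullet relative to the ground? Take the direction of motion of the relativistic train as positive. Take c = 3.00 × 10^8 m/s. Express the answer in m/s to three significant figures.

-2.05 × 10^8 m/s

In units of c (dividing by 3.00 × 10^8 m/s): v = 0.760, u' = -0.950.
u = (u' + v)/(1 + u'v/c²):
u = (-0.950 + 0.760) / (1 + (-0.950)·0.760) = -0.1900/0.2780 = -0.6835
(Galilean addition would give -0.190c.)
Converting back: u = -0.6835 × 3.00 × 10^8 m/s.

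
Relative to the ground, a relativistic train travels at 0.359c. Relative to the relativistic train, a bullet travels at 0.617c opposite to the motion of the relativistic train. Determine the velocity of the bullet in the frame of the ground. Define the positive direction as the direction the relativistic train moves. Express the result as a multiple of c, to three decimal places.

-0.331c

With v = 0.359 and u' = -0.617 (in units of c),
u = (u' + v)/(1 + u'v/c²):
u = (-0.617 + 0.359) / (1 + (-0.617)·0.359) = -0.2580/0.7785 = -0.3314
(Galilean addition would give -0.258c.)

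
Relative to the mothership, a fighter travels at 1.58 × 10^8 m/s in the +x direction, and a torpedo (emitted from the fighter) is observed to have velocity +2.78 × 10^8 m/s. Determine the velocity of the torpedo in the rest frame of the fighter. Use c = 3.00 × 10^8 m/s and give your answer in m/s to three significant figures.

+2.34 × 10^8 m/s

v = 0.527c, u = 0.927c.
Invert the composition law: u' = (u − v)/(1 − uv/c²).
u' = (0.927 − 0.527) / (1 − (0.927)(0.527)) = 0.4000/0.5120 = 0.7813.
u' = 0.7813 × 3.00 × 10^8 m/s.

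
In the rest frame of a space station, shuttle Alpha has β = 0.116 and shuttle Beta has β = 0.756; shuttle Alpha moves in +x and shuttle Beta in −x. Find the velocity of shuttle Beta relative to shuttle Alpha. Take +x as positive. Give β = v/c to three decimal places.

β = -0.802

β_A = 0.116, β_B = -0.756.
Transform to A's frame with the inverse velocity-addition law: u' = (u − v)/(1 − uv/c²), taking u = β_B and v = β_A.
u' = (-0.756 − 0.116) / (1 − (0.116)(-0.756)) = -0.8720/1.0877 = -0.8017.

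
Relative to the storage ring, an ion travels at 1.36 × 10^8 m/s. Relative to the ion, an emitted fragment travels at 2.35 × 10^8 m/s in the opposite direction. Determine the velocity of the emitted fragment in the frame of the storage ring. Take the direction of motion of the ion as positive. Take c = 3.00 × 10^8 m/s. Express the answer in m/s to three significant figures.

In units of c (dividing by 3.00 × 10^8 m/s): v = 0.453, u' = -0.783.
u = (u' + v)/(1 + u'v/c²):
u = (-0.783 + 0.453) / (1 + (-0.783)·0.453) = -0.3300/0.6449 = -0.5117
Converting back: u = -0.5117 × 3.00 × 10^8 m/s.

-1.54 × 10^8 m/s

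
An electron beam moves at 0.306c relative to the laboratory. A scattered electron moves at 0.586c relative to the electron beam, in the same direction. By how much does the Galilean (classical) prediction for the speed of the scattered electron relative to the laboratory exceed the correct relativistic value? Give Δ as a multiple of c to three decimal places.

Galilean: u_cl = 0.586 + 0.306 = 0.8920.
Relativistic: u_rel = (0.586 + 0.306) / (1 + 0.586·0.306) = 0.8920/1.1793 = 0.7564.
Δ = 0.8920 − 0.7564 = 0.1356.

Δ = 0.136c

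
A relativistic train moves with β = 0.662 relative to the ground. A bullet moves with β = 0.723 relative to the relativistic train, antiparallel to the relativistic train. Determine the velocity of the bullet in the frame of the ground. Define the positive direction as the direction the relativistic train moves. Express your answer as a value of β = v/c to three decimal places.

With v = 0.662 and u' = -0.723 (in units of c),
u = (u' + v)/(1 + u'v/c²):
u = (-0.723 + 0.662) / (1 + (-0.723)·0.662) = -0.0610/0.5214 = -0.1170

β = -0.117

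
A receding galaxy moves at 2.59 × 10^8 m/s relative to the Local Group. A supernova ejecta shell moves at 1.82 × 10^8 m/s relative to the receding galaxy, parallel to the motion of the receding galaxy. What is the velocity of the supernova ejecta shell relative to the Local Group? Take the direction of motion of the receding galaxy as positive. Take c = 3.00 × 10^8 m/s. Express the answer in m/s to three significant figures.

In units of c (dividing by 3.00 × 10^8 m/s): v = 0.863, u' = 0.607.
u = (u' + v)/(1 + u'v/c²):
u = (0.607 + 0.863) / (1 + 0.607·0.863) = 1.4700/1.5238 = 0.9647
(Galilean addition would give +1.470c, exceeding c.)
Converting back: u = 0.9647 × 3.00 × 10^8 m/s.

2.89 × 10^8 m/s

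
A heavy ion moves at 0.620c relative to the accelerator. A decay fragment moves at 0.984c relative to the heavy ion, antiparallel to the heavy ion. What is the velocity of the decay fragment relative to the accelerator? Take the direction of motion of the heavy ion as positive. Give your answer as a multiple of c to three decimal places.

With v = 0.620 and u' = -0.984 (in units of c),
u = (u' + v)/(1 + u'v/c²):
u = (-0.984 + 0.620) / (1 + (-0.984)·0.620) = -0.3640/0.3899 = -0.9335
(Galilean addition would give -0.364c.)

-0.934c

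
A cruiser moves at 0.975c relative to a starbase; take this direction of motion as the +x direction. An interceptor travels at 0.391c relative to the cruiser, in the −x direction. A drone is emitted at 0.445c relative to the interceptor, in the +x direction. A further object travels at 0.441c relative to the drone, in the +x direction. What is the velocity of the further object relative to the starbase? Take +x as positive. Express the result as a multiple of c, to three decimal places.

Apply u = (u' + v)/(1 + u'v/c²) successively, working outward toward the starbase.
Start: velocity of the cruiser relative to the starbase = 0.9750c.
Compose with the interceptor (u' = -0.391 in the cruiser frame): u_1 = (-0.391 + 0.975) / (1 + (-0.391)·0.975) = 0.5840/0.6188 = 0.9438.
Compose with the drone (u' = 0.445 in the interceptor frame): u_2 = (0.445 + 0.944) / (1 + 0.445·0.944) = 1.3888/1.4200 = 0.9780.
Compose with the further object (u' = 0.441 in the drone frame): u_3 = (0.441 + 0.978) / (1 + 0.441·0.978) = 1.4190/1.4313 = 0.9914.

+0.991c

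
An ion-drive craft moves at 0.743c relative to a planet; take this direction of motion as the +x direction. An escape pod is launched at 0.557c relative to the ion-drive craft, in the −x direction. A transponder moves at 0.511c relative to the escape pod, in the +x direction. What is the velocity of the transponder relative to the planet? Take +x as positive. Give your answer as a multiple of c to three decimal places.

Apply u = (u' + v)/(1 + u'v/c²) successively, working outward toward the planet.
Start: velocity of the ion-drive craft relative to the planet = 0.7430c.
Compose with the escape pod (u' = -0.557 in the ion-drive craft frame): u_1 = (-0.557 + 0.743) / (1 + (-0.557)·0.743) = 0.1860/0.5861 = 0.3173.
Compose with the transponder (u' = 0.511 in the escape pod frame): u_2 = (0.511 + 0.317) / (1 + 0.511·0.317) = 0.8283/1.1622 = 0.7128.

+0.713c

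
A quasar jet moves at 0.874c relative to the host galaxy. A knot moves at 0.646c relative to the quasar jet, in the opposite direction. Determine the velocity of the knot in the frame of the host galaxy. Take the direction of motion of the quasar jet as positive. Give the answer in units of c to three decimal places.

+0.524c

With v = 0.874 and u' = -0.646 (in units of c),
u = (u' + v)/(1 + u'v/c²):
u = (-0.646 + 0.874) / (1 + (-0.646)·0.874) = 0.2280/0.4354 = 0.5237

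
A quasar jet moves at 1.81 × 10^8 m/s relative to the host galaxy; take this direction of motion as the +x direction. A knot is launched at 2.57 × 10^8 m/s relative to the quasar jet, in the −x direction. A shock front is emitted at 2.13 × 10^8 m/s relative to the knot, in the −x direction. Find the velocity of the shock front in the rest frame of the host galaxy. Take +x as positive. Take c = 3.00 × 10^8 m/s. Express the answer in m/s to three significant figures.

-2.70 × 10^8 m/s

Apply u = (u' + v)/(1 + u'v/c²) successively, working outward toward the host galaxy.
(Dividing each given speed by c = 3.00 × 10^8 m/s to work in units of c.)
Start: velocity of the quasar jet relative to the host galaxy = 0.6033c.
Compose with the knot (u' = -0.857 in the quasar jet frame): u_1 = (-0.857 + 0.603) / (1 + (-0.857)·0.603) = -0.2533/0.4831 = -0.5243.
Compose with the shock front (u' = -0.710 in the knot frame): u_2 = (-0.710 + (-0.524)) / (1 + (-0.710)·(-0.524)) = -1.2343/1.3723 = -0.8995.
So u = -0.8995 × 3.00 × 10^8 m/s.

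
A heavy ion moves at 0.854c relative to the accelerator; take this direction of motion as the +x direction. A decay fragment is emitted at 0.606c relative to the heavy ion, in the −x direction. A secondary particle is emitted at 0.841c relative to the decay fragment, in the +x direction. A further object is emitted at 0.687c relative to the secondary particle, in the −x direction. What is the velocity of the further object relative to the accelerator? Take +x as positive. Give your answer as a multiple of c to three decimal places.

Apply u = (u' + v)/(1 + u'v/c²) successively, working outward toward the accelerator.
Start: velocity of the heavy ion relative to the accelerator = 0.8540c.
Compose with the decay fragment (u' = -0.606 in the heavy ion frame): u_1 = (-0.606 + 0.854) / (1 + (-0.606)·0.854) = 0.2480/0.4825 = 0.5140.
Compose with the secondary particle (u' = 0.841 in the decay fragment frame): u_2 = (0.841 + 0.514) / (1 + 0.841·0.514) = 1.3550/1.4323 = 0.9461.
Compose with the further object (u' = -0.687 in the secondary particle frame): u_3 = (-0.687 + 0.946) / (1 + (-0.687)·0.946) = 0.2591/0.3501 = 0.7400.

+0.740c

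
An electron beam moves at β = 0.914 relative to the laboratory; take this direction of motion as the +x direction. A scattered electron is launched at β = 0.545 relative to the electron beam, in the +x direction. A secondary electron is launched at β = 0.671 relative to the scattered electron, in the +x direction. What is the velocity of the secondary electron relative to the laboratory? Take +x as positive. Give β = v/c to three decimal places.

β = 0.995

Apply u = (u' + v)/(1 + u'v/c²) successively, working outward toward the laboratory.
Start: velocity of the electron beam relative to the laboratory = 0.9140c.
Compose with the scattered electron (u' = 0.545 in the electron beam frame): u_1 = (0.545 + 0.914) / (1 + 0.545·0.914) = 1.4590/1.4981 = 0.9739.
Compose with the secondary electron (u' = 0.671 in the scattered electron frame): u_2 = (0.671 + 0.974) / (1 + 0.671·0.974) = 1.6449/1.6535 = 0.9948.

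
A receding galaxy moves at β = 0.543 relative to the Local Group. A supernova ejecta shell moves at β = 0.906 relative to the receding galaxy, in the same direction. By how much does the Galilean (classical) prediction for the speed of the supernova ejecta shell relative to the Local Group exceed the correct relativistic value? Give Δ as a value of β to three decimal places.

Galilean: u_cl = 0.906 + 0.543 = 1.4490.
Relativistic: u_rel = (0.906 + 0.543) / (1 + 0.906·0.543) = 1.4490/1.4920 = 0.9712.
Δ = 1.4490 − 0.9712 = 0.4778.
(The classical prediction exceeds c; the relativistic result does not.)

Δ = 0.478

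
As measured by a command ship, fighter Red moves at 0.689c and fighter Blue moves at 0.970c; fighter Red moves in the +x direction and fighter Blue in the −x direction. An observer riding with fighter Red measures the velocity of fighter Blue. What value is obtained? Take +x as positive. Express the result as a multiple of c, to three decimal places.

-0.994c

β_A = 0.689, β_B = -0.970.
Transform to A's frame with the inverse velocity-addition law: u' = (u − v)/(1 − uv/c²), taking u = β_B and v = β_A.
u' = (-0.970 − 0.689) / (1 − (0.689)(-0.970)) = -1.6590/1.6683 = -0.9944.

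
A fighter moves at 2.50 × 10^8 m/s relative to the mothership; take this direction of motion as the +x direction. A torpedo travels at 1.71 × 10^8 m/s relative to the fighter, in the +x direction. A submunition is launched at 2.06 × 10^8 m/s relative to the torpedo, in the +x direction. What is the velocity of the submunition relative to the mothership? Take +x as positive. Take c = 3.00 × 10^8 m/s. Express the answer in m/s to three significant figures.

2.97 × 10^8 m/s

Apply u = (u' + v)/(1 + u'v/c²) successively, working outward toward the mothership.
(Dividing each given speed by c = 3.00 × 10^8 m/s to work in units of c.)
Start: velocity of the fighter relative to the mothership = 0.8333c.
Compose with the torpedo (u' = 0.570 in the fighter frame): u_1 = (0.570 + 0.833) / (1 + 0.570·0.833) = 1.4033/1.4750 = 0.9514.
Compose with the submunition (u' = 0.687 in the torpedo frame): u_2 = (0.687 + 0.951) / (1 + 0.687·0.951) = 1.6381/1.6533 = 0.9908.
So u = 0.9908 × 3.00 × 10^8 m/s.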